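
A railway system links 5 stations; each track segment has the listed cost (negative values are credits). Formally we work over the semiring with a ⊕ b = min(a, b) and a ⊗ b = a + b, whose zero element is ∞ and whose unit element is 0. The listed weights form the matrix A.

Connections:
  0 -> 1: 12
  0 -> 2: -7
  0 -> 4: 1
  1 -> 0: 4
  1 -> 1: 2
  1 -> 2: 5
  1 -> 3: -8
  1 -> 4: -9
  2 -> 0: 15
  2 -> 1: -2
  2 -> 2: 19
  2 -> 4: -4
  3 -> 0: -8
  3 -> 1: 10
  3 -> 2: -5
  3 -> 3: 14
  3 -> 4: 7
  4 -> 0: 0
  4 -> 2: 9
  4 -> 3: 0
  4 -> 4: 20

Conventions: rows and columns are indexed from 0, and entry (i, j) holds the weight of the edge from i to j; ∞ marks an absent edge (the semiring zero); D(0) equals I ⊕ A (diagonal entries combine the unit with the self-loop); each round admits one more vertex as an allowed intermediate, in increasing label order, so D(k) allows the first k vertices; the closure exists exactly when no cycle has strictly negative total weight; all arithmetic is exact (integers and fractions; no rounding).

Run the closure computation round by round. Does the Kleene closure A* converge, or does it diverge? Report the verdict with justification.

D(0):
  [0, 12, -7, ∞, 1]
  [4, 0, 5, -8, -9]
  [15, -2, 0, ∞, -4]
  [-8, 10, -5, 0, 7]
  [0, ∞, 9, 0, 0]
D(1):
  [0, 12, -7, ∞, 1]
  [4, 0, -3, -8, -9]
  [15, -2, 0, ∞, -4]
  [-8, 4, -15, 0, -7]
  [0, 12, -7, 0, 0]
Detection: at round 2, diagonal entry (2, 2) turns strictly negative.
Key observation: the cycle 2->1->0->2 has total weight (-2) + 4 + (-7), which is strictly negative.
Answer: DIVERGES — negative cycle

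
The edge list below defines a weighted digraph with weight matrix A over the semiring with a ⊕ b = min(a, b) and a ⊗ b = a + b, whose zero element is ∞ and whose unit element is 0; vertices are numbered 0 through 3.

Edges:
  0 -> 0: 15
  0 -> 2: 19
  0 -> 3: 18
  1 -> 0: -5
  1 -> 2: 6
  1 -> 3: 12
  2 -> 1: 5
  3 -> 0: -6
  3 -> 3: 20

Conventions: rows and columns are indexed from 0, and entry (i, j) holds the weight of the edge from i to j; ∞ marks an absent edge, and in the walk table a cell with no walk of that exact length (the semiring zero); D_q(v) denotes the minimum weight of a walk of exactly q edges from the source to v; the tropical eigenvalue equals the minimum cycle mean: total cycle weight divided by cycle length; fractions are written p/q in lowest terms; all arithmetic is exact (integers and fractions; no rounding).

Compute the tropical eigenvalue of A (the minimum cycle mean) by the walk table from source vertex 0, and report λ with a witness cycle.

q=0: [0, ∞, ∞, ∞]
q=1: [15, ∞, 19, 18]
q=2: [12, 24, 34, 33]
q=3: [19, 39, 30, 30]
q=4: [24, 35, 38, 37]
Optimal cycle mean attained by: cycle 1->2->1, total 6 + 5, length 2.
Answer: λ = 11/2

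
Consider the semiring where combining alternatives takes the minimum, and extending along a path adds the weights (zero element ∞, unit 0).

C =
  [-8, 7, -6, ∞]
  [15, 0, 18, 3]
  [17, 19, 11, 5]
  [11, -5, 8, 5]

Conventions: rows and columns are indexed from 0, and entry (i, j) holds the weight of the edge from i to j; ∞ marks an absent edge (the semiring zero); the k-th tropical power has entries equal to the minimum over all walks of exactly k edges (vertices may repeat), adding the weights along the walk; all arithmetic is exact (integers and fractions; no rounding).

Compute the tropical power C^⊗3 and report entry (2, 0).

C^⊗2:
  [-16, -1, -14, -1]
  [7, -2, 9, 3]
  [9, 0, 11, 10]
  [3, -5, 5, -2]
C^⊗3:
  [-24, -9, -22, -9]
  [-1, -2, 1, 1]
  [1, 0, 3, 3]
  [-5, -7, -3, -2]
Key observation: the optimum is the walk 2->0->0->0, with weight 17 + (-8) + (-8) = 1.
Optimal value attained by: walk 2->0->0->0.
Answer: (C^⊗3)[2][0] = 1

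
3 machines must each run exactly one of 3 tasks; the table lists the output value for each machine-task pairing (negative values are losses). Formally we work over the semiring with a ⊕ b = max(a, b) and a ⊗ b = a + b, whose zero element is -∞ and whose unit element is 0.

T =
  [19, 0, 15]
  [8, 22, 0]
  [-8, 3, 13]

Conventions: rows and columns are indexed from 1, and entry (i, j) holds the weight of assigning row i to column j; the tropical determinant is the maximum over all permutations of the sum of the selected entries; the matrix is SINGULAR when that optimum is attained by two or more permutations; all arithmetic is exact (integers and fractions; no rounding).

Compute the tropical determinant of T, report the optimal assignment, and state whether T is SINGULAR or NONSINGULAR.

σ = (1, 2, 3): 19 + 22 + 13 = 54
σ = (1, 3, 2): 19 + 0 + 3 = 22
σ = (2, 1, 3): 0 + 8 + 13 = 21
σ = (2, 3, 1): 0 + 0 + (-8) = -8
σ = (3, 1, 2): 15 + 8 + 3 = 26
σ = (3, 2, 1): 15 + 22 + (-8) = 29
Optimal value attained by: σ = (1, 2, 3).
Answer: det⊕(T) = 54; verdict: NONSINGULAR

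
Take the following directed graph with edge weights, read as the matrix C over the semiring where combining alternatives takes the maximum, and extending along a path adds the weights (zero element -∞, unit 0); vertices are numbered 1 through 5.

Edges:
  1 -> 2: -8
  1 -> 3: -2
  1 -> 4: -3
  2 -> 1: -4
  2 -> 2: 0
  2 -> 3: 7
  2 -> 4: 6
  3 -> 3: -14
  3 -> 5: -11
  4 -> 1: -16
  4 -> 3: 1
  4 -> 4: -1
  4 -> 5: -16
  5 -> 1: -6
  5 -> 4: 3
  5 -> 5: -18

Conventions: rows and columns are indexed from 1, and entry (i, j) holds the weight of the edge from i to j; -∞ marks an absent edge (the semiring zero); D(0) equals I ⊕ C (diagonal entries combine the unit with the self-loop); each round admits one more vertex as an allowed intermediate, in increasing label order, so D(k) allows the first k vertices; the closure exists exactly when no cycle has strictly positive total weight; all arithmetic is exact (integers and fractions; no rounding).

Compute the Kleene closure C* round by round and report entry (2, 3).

D(0):
  [0, -8, -2, -3, -∞]
  [-4, 0, 7, 6, -∞]
  [-∞, -∞, 0, -∞, -11]
  [-16, -∞, 1, 0, -16]
  [-6, -∞, -∞, 3, 0]
D(1):
  [0, -8, -2, -3, -∞]
  [-4, 0, 7, 6, -∞]
  [-∞, -∞, 0, -∞, -11]
  [-16, -24, 1, 0, -16]
  [-6, -14, -8, 3, 0]
D(2):
  [0, -8, -1, -2, -∞]
  [-4, 0, 7, 6, -∞]
  [-∞, -∞, 0, -∞, -11]
  [-16, -24, 1, 0, -16]
  [-6, -14, -7, 3, 0]
D(3):
  [0, -8, -1, -2, -12]
  [-4, 0, 7, 6, -4]
  [-∞, -∞, 0, -∞, -11]
  [-16, -24, 1, 0, -10]
  [-6, -14, -7, 3, 0]
D(4):
  [0, -8, -1, -2, -12]
  [-4, 0, 7, 6, -4]
  [-∞, -∞, 0, -∞, -11]
  [-16, -24, 1, 0, -10]
  [-6, -14, 4, 3, 0]
D(5):
  [0, -8, -1, -2, -12]
  [-4, 0, 7, 6, -4]
  [-17, -25, 0, -8, -11]
  [-16, -24, 1, 0, -10]
  [-6, -14, 4, 3, 0]
Answer: C*[2][3] = 7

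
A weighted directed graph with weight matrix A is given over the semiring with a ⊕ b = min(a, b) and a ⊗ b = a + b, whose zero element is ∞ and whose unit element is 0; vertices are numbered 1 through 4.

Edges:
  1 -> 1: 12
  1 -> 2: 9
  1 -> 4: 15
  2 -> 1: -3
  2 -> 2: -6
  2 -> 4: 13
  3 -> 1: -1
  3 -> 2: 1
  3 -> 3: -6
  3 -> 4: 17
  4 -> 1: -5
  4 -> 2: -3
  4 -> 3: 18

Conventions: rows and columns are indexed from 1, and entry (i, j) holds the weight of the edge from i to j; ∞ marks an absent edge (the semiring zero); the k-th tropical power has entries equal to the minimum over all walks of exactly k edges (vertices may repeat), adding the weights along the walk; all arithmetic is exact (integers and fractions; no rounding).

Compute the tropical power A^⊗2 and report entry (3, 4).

A^⊗2:
  [6, 3, 33, 22]
  [-9, -12, 31, 7]
  [-7, -5, -12, 11]
  [-6, -9, 12, 10]
Key observation: the optimum is the walk 3->3->4, with weight (-6) + 17 = 11.
Optimal value attained by: walk 3->3->4.
Answer: (A^⊗2)[3][4] = 11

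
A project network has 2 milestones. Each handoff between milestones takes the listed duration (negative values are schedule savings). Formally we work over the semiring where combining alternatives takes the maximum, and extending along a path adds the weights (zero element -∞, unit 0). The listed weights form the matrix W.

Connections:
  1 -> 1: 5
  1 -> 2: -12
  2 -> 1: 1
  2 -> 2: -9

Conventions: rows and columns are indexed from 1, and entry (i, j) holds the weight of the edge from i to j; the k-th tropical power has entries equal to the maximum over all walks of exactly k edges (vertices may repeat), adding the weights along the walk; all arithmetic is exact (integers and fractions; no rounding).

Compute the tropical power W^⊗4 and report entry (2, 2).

W^⊗2:
  [10, -7]
  [6, -11]
W^⊗3:
  [15, -2]
  [11, -6]
W^⊗4:
  [20, 3]
  [16, -1]
Key observation: the optimum is the walk 2->1->1->1->2, with weight 1 + 5 + 5 + (-12) = -1.
Optimal value attained by: walk 2->1->1->1->2.
Answer: (W^⊗4)[2][2] = -1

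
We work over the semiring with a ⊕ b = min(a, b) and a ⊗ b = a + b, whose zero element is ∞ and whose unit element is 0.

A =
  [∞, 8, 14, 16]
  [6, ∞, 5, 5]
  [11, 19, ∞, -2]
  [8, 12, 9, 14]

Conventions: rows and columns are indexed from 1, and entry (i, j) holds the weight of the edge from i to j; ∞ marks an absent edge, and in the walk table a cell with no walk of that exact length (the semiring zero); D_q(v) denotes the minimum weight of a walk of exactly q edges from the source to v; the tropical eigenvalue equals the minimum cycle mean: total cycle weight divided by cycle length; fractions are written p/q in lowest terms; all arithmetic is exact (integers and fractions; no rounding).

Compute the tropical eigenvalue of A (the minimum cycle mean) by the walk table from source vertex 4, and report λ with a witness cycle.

q=0: [∞, ∞, ∞, 0]
q=1: [8, 12, 9, 14]
q=2: [18, 16, 17, 7]
q=3: [15, 19, 16, 15]
q=4: [23, 23, 24, 14]
Optimal cycle mean attained by: cycle 3->4->3, total (-2) + 9, length 2.
Answer: λ = 7/2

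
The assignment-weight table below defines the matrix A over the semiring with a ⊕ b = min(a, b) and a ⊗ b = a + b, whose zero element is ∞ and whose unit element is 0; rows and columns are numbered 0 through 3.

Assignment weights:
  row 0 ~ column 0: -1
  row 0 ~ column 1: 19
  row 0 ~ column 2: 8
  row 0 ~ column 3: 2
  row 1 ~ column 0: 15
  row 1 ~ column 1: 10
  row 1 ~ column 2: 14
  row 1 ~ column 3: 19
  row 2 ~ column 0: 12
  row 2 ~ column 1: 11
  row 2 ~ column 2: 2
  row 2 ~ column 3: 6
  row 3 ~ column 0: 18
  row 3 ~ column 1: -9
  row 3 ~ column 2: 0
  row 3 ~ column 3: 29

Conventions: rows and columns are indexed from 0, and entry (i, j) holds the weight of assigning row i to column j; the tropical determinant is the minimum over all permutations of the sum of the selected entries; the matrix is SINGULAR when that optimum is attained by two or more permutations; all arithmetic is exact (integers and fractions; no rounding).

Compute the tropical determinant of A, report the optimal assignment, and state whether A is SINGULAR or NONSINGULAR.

σ = (0, 1, 2, 3): (-1) + 10 + 2 + 29 = 40
σ = (0, 1, 3, 2): (-1) + 10 + 6 + 0 = 15
σ = (0, 2, 1, 3): (-1) + 14 + 11 + 29 = 53
σ = (0, 2, 3, 1): (-1) + 14 + 6 + (-9) = 10
σ = (0, 3, 1, 2): (-1) + 19 + 11 + 0 = 29
σ = (0, 3, 2, 1): (-1) + 19 + 2 + (-9) = 11
σ = (1, 0, 2, 3): 19 + 15 + 2 + 29 = 65
σ = (1, 0, 3, 2): 19 + 15 + 6 + 0 = 40
σ = (1, 2, 0, 3): 19 + 14 + 12 + 29 = 74
σ = (1, 2, 3, 0): 19 + 14 + 6 + 18 = 57
σ = (1, 3, 0, 2): 19 + 19 + 12 + 0 = 50
σ = (1, 3, 2, 0): 19 + 19 + 2 + 18 = 58
σ = (2, 0, 1, 3): 8 + 15 + 11 + 29 = 63
σ = (2, 0, 3, 1): 8 + 15 + 6 + (-9) = 20
σ = (2, 1, 0, 3): 8 + 10 + 12 + 29 = 59
σ = (2, 1, 3, 0): 8 + 10 + 6 + 18 = 42
σ = (2, 3, 0, 1): 8 + 19 + 12 + (-9) = 30
σ = (2, 3, 1, 0): 8 + 19 + 11 + 18 = 56
σ = (3, 0, 1, 2): 2 + 15 + 11 + 0 = 28
σ = (3, 0, 2, 1): 2 + 15 + 2 + (-9) = 10
σ = (3, 1, 0, 2): 2 + 10 + 12 + 0 = 24
σ = (3, 1, 2, 0): 2 + 10 + 2 + 18 = 32
σ = (3, 2, 0, 1): 2 + 14 + 12 + (-9) = 19
σ = (3, 2, 1, 0): 2 + 14 + 11 + 18 = 45
Optimal value attained by: σ = (0, 2, 3, 1).
Answer: det⊕(A) = 10; verdict: SINGULAR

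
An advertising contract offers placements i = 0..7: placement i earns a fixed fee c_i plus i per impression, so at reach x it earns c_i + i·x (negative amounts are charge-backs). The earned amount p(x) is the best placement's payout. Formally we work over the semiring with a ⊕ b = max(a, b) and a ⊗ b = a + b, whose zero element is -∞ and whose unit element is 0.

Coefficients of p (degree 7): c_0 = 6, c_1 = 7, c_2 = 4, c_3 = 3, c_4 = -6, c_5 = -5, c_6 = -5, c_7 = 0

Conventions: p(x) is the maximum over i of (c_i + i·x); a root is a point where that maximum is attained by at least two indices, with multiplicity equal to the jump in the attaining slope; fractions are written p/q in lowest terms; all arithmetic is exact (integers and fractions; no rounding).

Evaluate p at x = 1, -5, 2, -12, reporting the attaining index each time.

p(1) = max(6+0·1=6, 7+1·1=8, 4+2·1=6, 3+3·1=6, -6+4·1=-2, -5+5·1=0, -5+6·1=1, 0+7·1=7) = 8 (attained by i=1)
p(-5) = max(6+0·(-5)=6, 7+1·(-5)=2, 4+2·(-5)=-6, 3+3·(-5)=-12, -6+4·(-5)=-26, -5+5·(-5)=-30, -5+6·(-5)=-35, 0+7·(-5)=-35) = 6 (attained by i=0)
p(2) = max(6+0·2=6, 7+1·2=9, 4+2·2=8, 3+3·2=9, -6+4·2=2, -5+5·2=5, -5+6·2=7, 0+7·2=14) = 14 (attained by i=7)
p(-12) = max(6+0·(-12)=6, 7+1·(-12)=-5, 4+2·(-12)=-20, 3+3·(-12)=-33, -6+4·(-12)=-54, -5+5·(-12)=-65, -5+6·(-12)=-77, 0+7·(-12)=-84) = 6 (attained by i=0)
Answer: p(1) = 8; p(-5) = 6; p(2) = 14; p(-12) = 6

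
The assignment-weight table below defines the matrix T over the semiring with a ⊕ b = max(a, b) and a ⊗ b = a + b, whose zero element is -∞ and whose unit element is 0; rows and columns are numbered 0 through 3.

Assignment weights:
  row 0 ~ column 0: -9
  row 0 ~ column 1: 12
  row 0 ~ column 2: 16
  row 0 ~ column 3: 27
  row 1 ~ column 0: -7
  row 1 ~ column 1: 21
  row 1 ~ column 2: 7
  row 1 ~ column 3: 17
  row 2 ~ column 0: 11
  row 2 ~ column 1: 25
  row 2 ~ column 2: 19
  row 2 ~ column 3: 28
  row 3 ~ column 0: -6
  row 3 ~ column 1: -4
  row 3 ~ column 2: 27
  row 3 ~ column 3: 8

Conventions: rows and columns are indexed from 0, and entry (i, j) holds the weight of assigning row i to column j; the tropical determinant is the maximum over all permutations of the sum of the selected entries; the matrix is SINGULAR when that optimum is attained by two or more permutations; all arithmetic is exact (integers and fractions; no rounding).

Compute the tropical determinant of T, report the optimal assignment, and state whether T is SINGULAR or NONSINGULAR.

σ = (0, 1, 2, 3): (-9) + 21 + 19 + 8 = 39
σ = (0, 1, 3, 2): (-9) + 21 + 28 + 27 = 67
σ = (0, 2, 1, 3): (-9) + 7 + 25 + 8 = 31
σ = (0, 2, 3, 1): (-9) + 7 + 28 + (-4) = 22
σ = (0, 3, 1, 2): (-9) + 17 + 25 + 27 = 60
σ = (0, 3, 2, 1): (-9) + 17 + 19 + (-4) = 23
σ = (1, 0, 2, 3): 12 + (-7) + 19 + 8 = 32
σ = (1, 0, 3, 2): 12 + (-7) + 28 + 27 = 60
σ = (1, 2, 0, 3): 12 + 7 + 11 + 8 = 38
σ = (1, 2, 3, 0): 12 + 7 + 28 + (-6) = 41
σ = (1, 3, 0, 2): 12 + 17 + 11 + 27 = 67
σ = (1, 3, 2, 0): 12 + 17 + 19 + (-6) = 42
σ = (2, 0, 1, 3): 16 + (-7) + 25 + 8 = 42
σ = (2, 0, 3, 1): 16 + (-7) + 28 + (-4) = 33
σ = (2, 1, 0, 3): 16 + 21 + 11 + 8 = 56
σ = (2, 1, 3, 0): 16 + 21 + 28 + (-6) = 59
σ = (2, 3, 0, 1): 16 + 17 + 11 + (-4) = 40
σ = (2, 3, 1, 0): 16 + 17 + 25 + (-6) = 52
σ = (3, 0, 1, 2): 27 + (-7) + 25 + 27 = 72
σ = (3, 0, 2, 1): 27 + (-7) + 19 + (-4) = 35
σ = (3, 1, 0, 2): 27 + 21 + 11 + 27 = 86
σ = (3, 1, 2, 0): 27 + 21 + 19 + (-6) = 61
σ = (3, 2, 0, 1): 27 + 7 + 11 + (-4) = 41
σ = (3, 2, 1, 0): 27 + 7 + 25 + (-6) = 53
Optimal value attained by: σ = (3, 1, 0, 2).
Answer: det⊕(T) = 86; verdict: NONSINGULAR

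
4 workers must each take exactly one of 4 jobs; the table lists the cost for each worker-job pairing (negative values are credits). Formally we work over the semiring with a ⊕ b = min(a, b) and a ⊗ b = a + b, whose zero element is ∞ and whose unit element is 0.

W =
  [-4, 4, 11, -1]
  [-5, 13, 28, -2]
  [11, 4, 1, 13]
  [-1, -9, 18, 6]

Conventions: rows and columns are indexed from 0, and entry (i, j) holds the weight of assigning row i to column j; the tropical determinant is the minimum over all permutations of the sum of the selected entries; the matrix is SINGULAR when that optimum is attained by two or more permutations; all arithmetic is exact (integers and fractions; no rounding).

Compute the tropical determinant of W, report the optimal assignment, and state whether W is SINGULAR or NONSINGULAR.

σ = (0, 1, 2, 3): (-4) + 13 + 1 + 6 = 16
σ = (0, 1, 3, 2): (-4) + 13 + 13 + 18 = 40
σ = (0, 2, 1, 3): (-4) + 28 + 4 + 6 = 34
σ = (0, 2, 3, 1): (-4) + 28 + 13 + (-9) = 28
σ = (0, 3, 1, 2): (-4) + (-2) + 4 + 18 = 16
σ = (0, 3, 2, 1): (-4) + (-2) + 1 + (-9) = -14
σ = (1, 0, 2, 3): 4 + (-5) + 1 + 6 = 6
σ = (1, 0, 3, 2): 4 + (-5) + 13 + 18 = 30
σ = (1, 2, 0, 3): 4 + 28 + 11 + 6 = 49
σ = (1, 2, 3, 0): 4 + 28 + 13 + (-1) = 44
σ = (1, 3, 0, 2): 4 + (-2) + 11 + 18 = 31
σ = (1, 3, 2, 0): 4 + (-2) + 1 + (-1) = 2
σ = (2, 0, 1, 3): 11 + (-5) + 4 + 6 = 16
σ = (2, 0, 3, 1): 11 + (-5) + 13 + (-9) = 10
σ = (2, 1, 0, 3): 11 + 13 + 11 + 6 = 41
σ = (2, 1, 3, 0): 11 + 13 + 13 + (-1) = 36
σ = (2, 3, 0, 1): 11 + (-2) + 11 + (-9) = 11
σ = (2, 3, 1, 0): 11 + (-2) + 4 + (-1) = 12
σ = (3, 0, 1, 2): (-1) + (-5) + 4 + 18 = 16
σ = (3, 0, 2, 1): (-1) + (-5) + 1 + (-9) = -14
σ = (3, 1, 0, 2): (-1) + 13 + 11 + 18 = 41
σ = (3, 1, 2, 0): (-1) + 13 + 1 + (-1) = 12
σ = (3, 2, 0, 1): (-1) + 28 + 11 + (-9) = 29
σ = (3, 2, 1, 0): (-1) + 28 + 4 + (-1) = 30
Optimal value attained by: σ = (0, 3, 2, 1).
Answer: det⊕(W) = -14; verdict: SINGULAR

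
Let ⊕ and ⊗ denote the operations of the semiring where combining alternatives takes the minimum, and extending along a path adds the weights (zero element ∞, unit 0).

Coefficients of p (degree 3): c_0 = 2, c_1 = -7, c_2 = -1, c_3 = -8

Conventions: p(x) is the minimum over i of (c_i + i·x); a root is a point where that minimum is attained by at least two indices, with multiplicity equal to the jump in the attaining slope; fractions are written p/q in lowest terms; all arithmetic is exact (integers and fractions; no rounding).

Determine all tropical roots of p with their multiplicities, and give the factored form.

hull edge (i=0, c=2) to (i=1, c=-7): slope -9, span 1
hull edge (i=1, c=-7) to (i=3, c=-8): slope -1/2, span 2
Factored form: p(x) = -8 ⊗ (x ⊕ 1/2) ⊗ (x ⊕ 1/2) ⊗ (x ⊕ 9)
Answer: roots = 1/2 (mult 2), 9 (mult 1)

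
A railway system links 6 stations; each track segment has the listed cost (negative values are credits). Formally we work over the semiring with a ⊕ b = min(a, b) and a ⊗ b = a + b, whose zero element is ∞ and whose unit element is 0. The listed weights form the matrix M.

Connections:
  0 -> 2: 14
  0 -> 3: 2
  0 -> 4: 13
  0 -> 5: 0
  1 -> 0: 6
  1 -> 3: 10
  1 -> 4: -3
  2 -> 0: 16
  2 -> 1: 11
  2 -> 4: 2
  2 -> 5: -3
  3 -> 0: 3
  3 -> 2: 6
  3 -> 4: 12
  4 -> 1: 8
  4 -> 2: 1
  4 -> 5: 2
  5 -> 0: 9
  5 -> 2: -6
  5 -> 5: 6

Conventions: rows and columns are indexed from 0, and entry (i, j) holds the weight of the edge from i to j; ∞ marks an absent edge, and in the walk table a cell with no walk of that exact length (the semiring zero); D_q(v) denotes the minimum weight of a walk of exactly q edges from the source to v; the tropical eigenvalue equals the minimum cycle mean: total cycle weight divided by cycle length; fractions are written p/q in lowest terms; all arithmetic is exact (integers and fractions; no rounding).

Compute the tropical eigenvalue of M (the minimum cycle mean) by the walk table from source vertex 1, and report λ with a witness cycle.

q=0: [∞, 0, ∞, ∞, ∞, ∞]
q=1: [6, ∞, ∞, 10, -3, ∞]
q=2: [13, 5, -2, 8, 19, -1]
q=3: [8, 9, -7, 15, 0, -5]
q=4: [4, 4, -11, 10, -5, -10]
q=5: [-1, 0, -16, 6, -9, -14]
q=6: [-5, -5, -20, 1, -14, -19]
Optimal cycle mean attained by: cycle 2->5->2, total (-3) + (-6), length 2.
Answer: λ = -9/2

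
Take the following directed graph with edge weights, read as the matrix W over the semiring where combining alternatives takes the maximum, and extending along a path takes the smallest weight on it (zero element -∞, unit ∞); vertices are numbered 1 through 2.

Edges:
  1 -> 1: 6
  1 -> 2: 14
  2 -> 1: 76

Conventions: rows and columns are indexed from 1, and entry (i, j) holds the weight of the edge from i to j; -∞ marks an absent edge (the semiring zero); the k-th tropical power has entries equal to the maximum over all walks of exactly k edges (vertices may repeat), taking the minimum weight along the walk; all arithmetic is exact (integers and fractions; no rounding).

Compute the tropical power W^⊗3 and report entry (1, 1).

W^⊗2:
  [14, 6]
  [6, 14]
W^⊗3:
  [6, 14]
  [14, 6]
Key observation: the optimum is the walk 1->1->2->1, with weight 6 min 14 min 76 = 6.
Optimal value attained by: walk 1->1->2->1.
Answer: (W^⊗3)[1][1] = 6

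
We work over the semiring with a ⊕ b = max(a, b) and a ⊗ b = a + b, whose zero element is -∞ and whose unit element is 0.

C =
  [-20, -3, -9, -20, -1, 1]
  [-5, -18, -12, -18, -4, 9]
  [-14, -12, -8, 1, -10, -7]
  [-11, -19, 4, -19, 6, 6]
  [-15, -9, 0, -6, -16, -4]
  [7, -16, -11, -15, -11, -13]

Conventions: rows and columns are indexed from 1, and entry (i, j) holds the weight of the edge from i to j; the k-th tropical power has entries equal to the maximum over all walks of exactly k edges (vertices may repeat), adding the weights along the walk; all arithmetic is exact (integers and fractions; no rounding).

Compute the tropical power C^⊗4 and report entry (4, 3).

C^⊗2:
  [8, -10, -1, -7, -7, 6]
  [16, -7, -2, -6, -2, -4]
  [0, -17, 5, -7, 7, 7]
  [13, -3, 6, 5, -5, 2]
  [3, -12, -2, 1, 0, 0]
  [-6, 4, -2, -10, 6, 8]
C^⊗3:
  [13, 5, -1, 0, 7, 9]
  [3, 13, 7, -1, 15, 17]
  [14, -2, 7, 6, -1, 3]
  [9, 10, 9, 7, 12, 14]
  [7, 0, 5, -1, 7, 7]
  [15, -3, 6, 0, 0, 13]
C^⊗4:
  [16, 10, 7, 1, 12, 14]
  [24, 6, 15, 9, 9, 22]
  [10, 11, 10, 8, 13, 15]
  [21, 6, 12, 10, 13, 19]
  [14, 4, 7, 6, 6, 9]
  [20, 12, 6, 7, 14, 16]
Key observation: the optimum is the walk 4->6->1->5->3, with weight 6 + 7 + (-1) + 0 = 12.
Optimal value attained by: walk 4->6->1->5->3.
Answer: (C^⊗4)[4][3] = 12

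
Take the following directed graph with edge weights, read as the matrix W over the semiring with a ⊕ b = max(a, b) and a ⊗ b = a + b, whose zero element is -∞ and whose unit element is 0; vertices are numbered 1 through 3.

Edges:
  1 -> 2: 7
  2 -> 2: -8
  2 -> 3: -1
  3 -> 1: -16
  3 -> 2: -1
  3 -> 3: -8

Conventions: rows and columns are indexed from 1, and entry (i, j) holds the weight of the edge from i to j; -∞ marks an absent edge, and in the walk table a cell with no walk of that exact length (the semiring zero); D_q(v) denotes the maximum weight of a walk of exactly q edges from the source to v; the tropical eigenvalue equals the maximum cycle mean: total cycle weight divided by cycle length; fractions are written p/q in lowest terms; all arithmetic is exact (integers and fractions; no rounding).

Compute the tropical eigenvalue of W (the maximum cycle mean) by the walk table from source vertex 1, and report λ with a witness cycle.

q=0: [0, -∞, -∞]
q=1: [-∞, 7, -∞]
q=2: [-∞, -1, 6]
q=3: [-10, 5, -2]
Optimal cycle mean attained by: cycle 2->3->2, total (-1) + (-1), length 2.
Answer: λ = -1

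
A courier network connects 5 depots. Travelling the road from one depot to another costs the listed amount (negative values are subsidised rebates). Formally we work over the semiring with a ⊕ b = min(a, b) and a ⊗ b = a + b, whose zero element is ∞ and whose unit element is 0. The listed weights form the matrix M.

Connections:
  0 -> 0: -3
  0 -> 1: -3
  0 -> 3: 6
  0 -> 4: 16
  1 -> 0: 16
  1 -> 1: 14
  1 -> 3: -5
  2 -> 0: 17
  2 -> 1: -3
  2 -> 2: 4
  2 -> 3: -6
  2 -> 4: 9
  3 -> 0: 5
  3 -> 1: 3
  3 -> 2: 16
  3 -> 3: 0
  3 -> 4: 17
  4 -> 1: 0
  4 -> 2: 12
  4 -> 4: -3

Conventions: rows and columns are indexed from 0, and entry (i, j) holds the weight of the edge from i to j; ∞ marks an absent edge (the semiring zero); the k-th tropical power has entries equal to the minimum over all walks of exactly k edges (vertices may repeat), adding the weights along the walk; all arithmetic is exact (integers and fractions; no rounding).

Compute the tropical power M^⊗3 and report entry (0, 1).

M^⊗2:
  [-6, -6, 22, -8, 13]
  [0, -2, 11, -5, 12]
  [-1, -3, 8, -8, 6]
  [2, 2, 16, -2, 14]
  [16, -3, 9, -5, -6]
M^⊗3:
  [-9, -9, 8, -11, 9]
  [-3, -3, 11, -7, 9]
  [-4, -5, 8, -8, 3]
  [-1, -1, 14, -3, 11]
  [0, -6, 6, -8, -9]
Key observation: the optimum is the walk 0->0->0->1, with weight (-3) + (-3) + (-3) = -9.
Optimal value attained by: walk 0->0->0->1.
Answer: (M^⊗3)[0][1] = -9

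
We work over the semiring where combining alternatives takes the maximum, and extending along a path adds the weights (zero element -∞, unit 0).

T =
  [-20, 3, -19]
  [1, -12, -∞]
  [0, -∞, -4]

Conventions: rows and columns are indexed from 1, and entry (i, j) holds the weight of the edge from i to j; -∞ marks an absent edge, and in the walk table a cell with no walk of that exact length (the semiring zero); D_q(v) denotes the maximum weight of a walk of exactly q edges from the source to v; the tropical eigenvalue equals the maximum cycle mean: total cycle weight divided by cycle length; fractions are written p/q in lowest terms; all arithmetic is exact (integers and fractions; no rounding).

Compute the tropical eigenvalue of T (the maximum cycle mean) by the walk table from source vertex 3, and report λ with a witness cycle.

q=0: [-∞, -∞, 0]
q=1: [0, -∞, -4]
q=2: [-4, 3, -8]
q=3: [4, -1, -12]
Optimal cycle mean attained by: cycle 1->2->1, total 3 + 1, length 2.
Answer: λ = 2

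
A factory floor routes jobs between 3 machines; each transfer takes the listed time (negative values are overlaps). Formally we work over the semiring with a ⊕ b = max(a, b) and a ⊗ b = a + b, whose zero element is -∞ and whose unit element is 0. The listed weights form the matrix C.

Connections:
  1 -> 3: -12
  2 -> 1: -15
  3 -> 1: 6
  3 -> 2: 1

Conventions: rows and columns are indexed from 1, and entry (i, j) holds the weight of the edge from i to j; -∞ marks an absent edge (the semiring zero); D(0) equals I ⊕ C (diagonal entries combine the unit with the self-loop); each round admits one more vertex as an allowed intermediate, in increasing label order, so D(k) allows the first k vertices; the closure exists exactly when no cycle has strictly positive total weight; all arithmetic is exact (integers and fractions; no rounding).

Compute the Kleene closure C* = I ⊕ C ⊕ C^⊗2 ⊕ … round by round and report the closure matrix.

D(0):
  [0, -∞, -12]
  [-15, 0, -∞]
  [6, 1, 0]
D(1):
  [0, -∞, -12]
  [-15, 0, -27]
  [6, 1, 0]
D(2):
  [0, -∞, -12]
  [-15, 0, -27]
  [6, 1, 0]
D(3):
  [0, -11, -12]
  [-15, 0, -27]
  [6, 1, 0]
Answer: C* = [[0, -11, -12], [-15, 0, -27], [6, 1, 0]]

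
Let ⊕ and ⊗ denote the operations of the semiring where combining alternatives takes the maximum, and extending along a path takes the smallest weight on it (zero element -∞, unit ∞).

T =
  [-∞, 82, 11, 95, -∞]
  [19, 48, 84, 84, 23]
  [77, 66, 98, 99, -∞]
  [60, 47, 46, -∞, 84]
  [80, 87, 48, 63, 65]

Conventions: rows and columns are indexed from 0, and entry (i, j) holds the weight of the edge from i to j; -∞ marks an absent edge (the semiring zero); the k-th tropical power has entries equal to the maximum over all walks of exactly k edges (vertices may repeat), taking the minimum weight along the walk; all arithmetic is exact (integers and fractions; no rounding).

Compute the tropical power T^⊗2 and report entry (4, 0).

T^⊗2:
  [60, 48, 82, 82, 84]
  [77, 66, 84, 84, 84]
  [77, 77, 98, 98, 84]
  [80, 84, 48, 63, 65]
  [65, 80, 84, 84, 65]
Key observation: the optimum is the walk 4->4->0, with weight 65 min 80 = 65.
Optimal value attained by: walk 4->4->0.
Answer: (T^⊗2)[4][0] = 65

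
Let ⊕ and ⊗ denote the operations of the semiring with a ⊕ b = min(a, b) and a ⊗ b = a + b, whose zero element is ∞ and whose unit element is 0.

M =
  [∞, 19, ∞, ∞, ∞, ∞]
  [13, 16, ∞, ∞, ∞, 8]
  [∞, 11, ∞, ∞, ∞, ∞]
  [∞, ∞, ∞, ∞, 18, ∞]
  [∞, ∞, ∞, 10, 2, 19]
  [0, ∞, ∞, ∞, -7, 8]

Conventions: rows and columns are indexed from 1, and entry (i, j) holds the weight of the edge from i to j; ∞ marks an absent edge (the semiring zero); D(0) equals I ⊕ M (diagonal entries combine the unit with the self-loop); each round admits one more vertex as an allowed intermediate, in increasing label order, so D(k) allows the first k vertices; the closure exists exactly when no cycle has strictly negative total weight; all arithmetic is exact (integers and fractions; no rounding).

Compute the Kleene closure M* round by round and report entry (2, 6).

D(0):
  [0, 19, ∞, ∞, ∞, ∞]
  [13, 0, ∞, ∞, ∞, 8]
  [∞, 11, 0, ∞, ∞, ∞]
  [∞, ∞, ∞, 0, 18, ∞]
  [∞, ∞, ∞, 10, 0, 19]
  [0, ∞, ∞, ∞, -7, 0]
D(1):
  [0, 19, ∞, ∞, ∞, ∞]
  [13, 0, ∞, ∞, ∞, 8]
  [∞, 11, 0, ∞, ∞, ∞]
  [∞, ∞, ∞, 0, 18, ∞]
  [∞, ∞, ∞, 10, 0, 19]
  [0, 19, ∞, ∞, -7, 0]
D(2):
  [0, 19, ∞, ∞, ∞, 27]
  [13, 0, ∞, ∞, ∞, 8]
  [24, 11, 0, ∞, ∞, 19]
  [∞, ∞, ∞, 0, 18, ∞]
  [∞, ∞, ∞, 10, 0, 19]
  [0, 19, ∞, ∞, -7, 0]
D(3):
  [0, 19, ∞, ∞, ∞, 27]
  [13, 0, ∞, ∞, ∞, 8]
  [24, 11, 0, ∞, ∞, 19]
  [∞, ∞, ∞, 0, 18, ∞]
  [∞, ∞, ∞, 10, 0, 19]
  [0, 19, ∞, ∞, -7, 0]
D(4):
  [0, 19, ∞, ∞, ∞, 27]
  [13, 0, ∞, ∞, ∞, 8]
  [24, 11, 0, ∞, ∞, 19]
  [∞, ∞, ∞, 0, 18, ∞]
  [∞, ∞, ∞, 10, 0, 19]
  [0, 19, ∞, ∞, -7, 0]
D(5):
  [0, 19, ∞, ∞, ∞, 27]
  [13, 0, ∞, ∞, ∞, 8]
  [24, 11, 0, ∞, ∞, 19]
  [∞, ∞, ∞, 0, 18, 37]
  [∞, ∞, ∞, 10, 0, 19]
  [0, 19, ∞, 3, -7, 0]
D(6):
  [0, 19, ∞, 30, 20, 27]
  [8, 0, ∞, 11, 1, 8]
  [19, 11, 0, 22, 12, 19]
  [37, 56, ∞, 0, 18, 37]
  [19, 38, ∞, 10, 0, 19]
  [0, 19, ∞, 3, -7, 0]
Answer: M*[2][6] = 8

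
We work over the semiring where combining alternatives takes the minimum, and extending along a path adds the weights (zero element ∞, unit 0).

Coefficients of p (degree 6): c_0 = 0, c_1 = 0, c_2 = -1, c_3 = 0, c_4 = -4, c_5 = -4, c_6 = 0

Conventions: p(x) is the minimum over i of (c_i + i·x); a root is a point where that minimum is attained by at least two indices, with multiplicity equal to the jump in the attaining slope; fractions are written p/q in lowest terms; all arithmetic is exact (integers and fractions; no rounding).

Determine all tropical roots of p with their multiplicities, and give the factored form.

hull edge (i=0, c=0) to (i=4, c=-4): slope -1, span 4
hull edge (i=4, c=-4) to (i=5, c=-4): slope 0, span 1
hull edge (i=5, c=-4) to (i=6, c=0): slope 4, span 1
Factored form: p(x) = 0 ⊗ (x ⊕ (-4)) ⊗ (x ⊕ 0) ⊗ (x ⊕ 1) ⊗ (x ⊕ 1) ⊗ (x ⊕ 1) ⊗ (x ⊕ 1)
Answer: roots = -4 (mult 1), 0 (mult 1), 1 (mult 4)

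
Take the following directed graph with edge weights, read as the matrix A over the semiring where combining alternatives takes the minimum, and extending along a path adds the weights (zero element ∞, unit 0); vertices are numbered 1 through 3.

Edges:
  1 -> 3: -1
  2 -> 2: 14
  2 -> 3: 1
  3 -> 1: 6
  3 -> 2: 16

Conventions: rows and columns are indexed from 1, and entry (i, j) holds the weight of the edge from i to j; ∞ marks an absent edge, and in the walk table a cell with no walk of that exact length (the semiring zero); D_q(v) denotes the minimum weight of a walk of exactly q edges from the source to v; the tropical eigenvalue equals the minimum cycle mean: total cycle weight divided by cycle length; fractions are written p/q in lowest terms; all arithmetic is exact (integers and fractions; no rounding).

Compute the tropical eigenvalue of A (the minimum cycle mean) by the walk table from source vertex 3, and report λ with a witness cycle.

q=0: [∞, ∞, 0]
q=1: [6, 16, ∞]
q=2: [∞, 30, 5]
q=3: [11, 21, 31]
Optimal cycle mean attained by: cycle 1->3->1, total (-1) + 6, length 2.
Answer: λ = 5/2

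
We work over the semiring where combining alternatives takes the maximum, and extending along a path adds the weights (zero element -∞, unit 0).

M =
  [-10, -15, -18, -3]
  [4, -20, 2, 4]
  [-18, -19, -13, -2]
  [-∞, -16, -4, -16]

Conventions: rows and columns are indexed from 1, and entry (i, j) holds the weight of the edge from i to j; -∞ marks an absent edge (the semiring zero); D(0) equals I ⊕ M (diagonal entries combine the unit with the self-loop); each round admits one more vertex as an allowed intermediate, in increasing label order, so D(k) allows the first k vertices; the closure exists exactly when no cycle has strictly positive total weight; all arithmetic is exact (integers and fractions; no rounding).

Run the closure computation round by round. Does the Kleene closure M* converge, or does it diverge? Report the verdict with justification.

D(0):
  [0, -15, -18, -3]
  [4, 0, 2, 4]
  [-18, -19, 0, -2]
  [-∞, -16, -4, 0]
D(1):
  [0, -15, -18, -3]
  [4, 0, 2, 4]
  [-18, -19, 0, -2]
  [-∞, -16, -4, 0]
D(2):
  [0, -15, -13, -3]
  [4, 0, 2, 4]
  [-15, -19, 0, -2]
  [-12, -16, -4, 0]
D(3):
  [0, -15, -13, -3]
  [4, 0, 2, 4]
  [-15, -19, 0, -2]
  [-12, -16, -4, 0]
D(4):
  [0, -15, -7, -3]
  [4, 0, 2, 4]
  [-14, -18, 0, -2]
  [-12, -16, -4, 0]
Key observation: every diagonal entry stays at the unit through all rounds, so no improving cycle exists.
Answer: CONVERGES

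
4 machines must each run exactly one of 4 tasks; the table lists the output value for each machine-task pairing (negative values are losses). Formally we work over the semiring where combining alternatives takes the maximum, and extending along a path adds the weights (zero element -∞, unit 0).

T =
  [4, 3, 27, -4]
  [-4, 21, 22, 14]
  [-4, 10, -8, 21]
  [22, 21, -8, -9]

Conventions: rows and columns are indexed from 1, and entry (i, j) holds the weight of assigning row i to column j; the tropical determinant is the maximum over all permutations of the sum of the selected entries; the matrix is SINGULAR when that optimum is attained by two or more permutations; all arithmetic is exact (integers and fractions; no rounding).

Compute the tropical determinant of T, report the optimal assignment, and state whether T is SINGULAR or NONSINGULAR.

σ = (1, 2, 3, 4): 4 + 21 + (-8) + (-9) = 8
σ = (1, 2, 4, 3): 4 + 21 + 21 + (-8) = 38
σ = (1, 3, 2, 4): 4 + 22 + 10 + (-9) = 27
σ = (1, 3, 4, 2): 4 + 22 + 21 + 21 = 68
σ = (1, 4, 2, 3): 4 + 14 + 10 + (-8) = 20
σ = (1, 4, 3, 2): 4 + 14 + (-8) + 21 = 31
σ = (2, 1, 3, 4): 3 + (-4) + (-8) + (-9) = -18
σ = (2, 1, 4, 3): 3 + (-4) + 21 + (-8) = 12
σ = (2, 3, 1, 4): 3 + 22 + (-4) + (-9) = 12
σ = (2, 3, 4, 1): 3 + 22 + 21 + 22 = 68
σ = (2, 4, 1, 3): 3 + 14 + (-4) + (-8) = 5
σ = (2, 4, 3, 1): 3 + 14 + (-8) + 22 = 31
σ = (3, 1, 2, 4): 27 + (-4) + 10 + (-9) = 24
σ = (3, 1, 4, 2): 27 + (-4) + 21 + 21 = 65
σ = (3, 2, 1, 4): 27 + 21 + (-4) + (-9) = 35
σ = (3, 2, 4, 1): 27 + 21 + 21 + 22 = 91
σ = (3, 4, 1, 2): 27 + 14 + (-4) + 21 = 58
σ = (3, 4, 2, 1): 27 + 14 + 10 + 22 = 73
σ = (4, 1, 2, 3): (-4) + (-4) + 10 + (-8) = -6
σ = (4, 1, 3, 2): (-4) + (-4) + (-8) + 21 = 5
σ = (4, 2, 1, 3): (-4) + 21 + (-4) + (-8) = 5
σ = (4, 2, 3, 1): (-4) + 21 + (-8) + 22 = 31
σ = (4, 3, 1, 2): (-4) + 22 + (-4) + 21 = 35
σ = (4, 3, 2, 1): (-4) + 22 + 10 + 22 = 50
Optimal value attained by: σ = (3, 2, 4, 1).
Answer: det⊕(T) = 91; verdict: NONSINGULAR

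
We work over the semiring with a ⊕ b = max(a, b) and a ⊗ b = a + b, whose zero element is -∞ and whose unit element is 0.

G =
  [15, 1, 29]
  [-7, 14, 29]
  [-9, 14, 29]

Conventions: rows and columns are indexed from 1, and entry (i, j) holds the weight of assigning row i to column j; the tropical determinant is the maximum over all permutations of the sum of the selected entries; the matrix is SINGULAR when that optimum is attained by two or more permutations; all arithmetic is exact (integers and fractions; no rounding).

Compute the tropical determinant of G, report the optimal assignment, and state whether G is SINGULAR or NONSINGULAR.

σ = (1, 2, 3): 15 + 14 + 29 = 58
σ = (1, 3, 2): 15 + 29 + 14 = 58
σ = (2, 1, 3): 1 + (-7) + 29 = 23
σ = (2, 3, 1): 1 + 29 + (-9) = 21
σ = (3, 1, 2): 29 + (-7) + 14 = 36
σ = (3, 2, 1): 29 + 14 + (-9) = 34
Optimal value attained by: σ = (1, 2, 3).
Answer: det⊕(G) = 58; verdict: SINGULAR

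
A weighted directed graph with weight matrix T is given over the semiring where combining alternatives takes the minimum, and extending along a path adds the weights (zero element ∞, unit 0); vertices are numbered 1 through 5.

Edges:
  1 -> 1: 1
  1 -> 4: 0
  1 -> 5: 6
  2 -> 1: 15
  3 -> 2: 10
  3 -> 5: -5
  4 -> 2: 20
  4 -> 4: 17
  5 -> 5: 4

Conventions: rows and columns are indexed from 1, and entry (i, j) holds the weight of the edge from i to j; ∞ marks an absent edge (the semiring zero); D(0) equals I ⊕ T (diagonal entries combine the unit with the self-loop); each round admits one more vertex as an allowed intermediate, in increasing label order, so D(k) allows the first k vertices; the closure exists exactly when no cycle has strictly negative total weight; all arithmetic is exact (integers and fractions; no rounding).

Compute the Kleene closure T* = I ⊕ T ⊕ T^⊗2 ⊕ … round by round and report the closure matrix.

D(0):
  [0, ∞, ∞, 0, 6]
  [15, 0, ∞, ∞, ∞]
  [∞, 10, 0, ∞, -5]
  [∞, 20, ∞, 0, ∞]
  [∞, ∞, ∞, ∞, 0]
D(1):
  [0, ∞, ∞, 0, 6]
  [15, 0, ∞, 15, 21]
  [∞, 10, 0, ∞, -5]
  [∞, 20, ∞, 0, ∞]
  [∞, ∞, ∞, ∞, 0]
D(2):
  [0, ∞, ∞, 0, 6]
  [15, 0, ∞, 15, 21]
  [25, 10, 0, 25, -5]
  [35, 20, ∞, 0, 41]
  [∞, ∞, ∞, ∞, 0]
D(3):
  [0, ∞, ∞, 0, 6]
  [15, 0, ∞, 15, 21]
  [25, 10, 0, 25, -5]
  [35, 20, ∞, 0, 41]
  [∞, ∞, ∞, ∞, 0]
D(4):
  [0, 20, ∞, 0, 6]
  [15, 0, ∞, 15, 21]
  [25, 10, 0, 25, -5]
  [35, 20, ∞, 0, 41]
  [∞, ∞, ∞, ∞, 0]
D(5):
  [0, 20, ∞, 0, 6]
  [15, 0, ∞, 15, 21]
  [25, 10, 0, 25, -5]
  [35, 20, ∞, 0, 41]
  [∞, ∞, ∞, ∞, 0]
Answer: T* = [[0, 20, ∞, 0, 6], [15, 0, ∞, 15, 21], [25, 10, 0, 25, -5], [35, 20, ∞, 0, 41], [∞, ∞, ∞, ∞, 0]]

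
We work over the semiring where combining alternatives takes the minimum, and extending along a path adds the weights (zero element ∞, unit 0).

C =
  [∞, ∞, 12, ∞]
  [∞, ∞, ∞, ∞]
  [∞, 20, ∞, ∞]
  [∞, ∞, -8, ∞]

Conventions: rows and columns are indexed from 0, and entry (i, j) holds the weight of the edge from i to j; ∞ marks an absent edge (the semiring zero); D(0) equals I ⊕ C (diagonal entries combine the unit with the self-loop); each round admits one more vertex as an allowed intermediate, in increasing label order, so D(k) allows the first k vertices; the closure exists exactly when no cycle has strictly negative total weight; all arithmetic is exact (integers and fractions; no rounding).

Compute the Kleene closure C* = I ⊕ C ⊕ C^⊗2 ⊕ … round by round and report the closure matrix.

D(0):
  [0, ∞, 12, ∞]
  [∞, 0, ∞, ∞]
  [∞, 20, 0, ∞]
  [∞, ∞, -8, 0]
D(1):
  [0, ∞, 12, ∞]
  [∞, 0, ∞, ∞]
  [∞, 20, 0, ∞]
  [∞, ∞, -8, 0]
D(2):
  [0, ∞, 12, ∞]
  [∞, 0, ∞, ∞]
  [∞, 20, 0, ∞]
  [∞, ∞, -8, 0]
D(3):
  [0, 32, 12, ∞]
  [∞, 0, ∞, ∞]
  [∞, 20, 0, ∞]
  [∞, 12, -8, 0]
D(4):
  [0, 32, 12, ∞]
  [∞, 0, ∞, ∞]
  [∞, 20, 0, ∞]
  [∞, 12, -8, 0]
Answer: C* = [[0, 32, 12, ∞], [∞, 0, ∞, ∞], [∞, 20, 0, ∞], [∞, 12, -8, 0]]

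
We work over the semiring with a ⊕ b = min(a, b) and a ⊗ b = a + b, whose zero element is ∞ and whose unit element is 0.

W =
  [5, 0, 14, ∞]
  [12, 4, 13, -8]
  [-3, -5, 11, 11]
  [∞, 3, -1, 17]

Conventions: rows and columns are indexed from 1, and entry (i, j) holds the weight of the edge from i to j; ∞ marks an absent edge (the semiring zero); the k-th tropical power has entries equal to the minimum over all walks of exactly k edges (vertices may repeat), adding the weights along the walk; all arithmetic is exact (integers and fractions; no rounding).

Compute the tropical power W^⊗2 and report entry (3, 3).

W^⊗2:
  [10, 4, 13, -8]
  [10, -5, -9, -4]
  [2, -3, 8, -13]
  [-4, -6, 10, -5]
Key observation: the optimum is the walk 3->2->3, with weight (-5) + 13 = 8.
Optimal value attained by: walk 3->2->3.
Answer: (W^⊗2)[3][3] = 8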